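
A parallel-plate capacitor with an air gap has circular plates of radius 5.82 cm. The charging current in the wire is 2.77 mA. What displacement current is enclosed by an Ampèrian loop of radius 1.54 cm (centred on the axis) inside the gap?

By continuity the displacement current in the gap matches the conduction current: I_d = 2.77×10^-3 A.
Through an area πr² the displacement current is I_d·(πr²/πR²) = I_d (r/R)² = 1.94×10^-4 A.

1.94×10^-4 A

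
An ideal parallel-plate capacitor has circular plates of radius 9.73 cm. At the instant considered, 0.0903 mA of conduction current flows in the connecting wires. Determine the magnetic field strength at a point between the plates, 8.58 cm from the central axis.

No conduction current crosses the gap, so I_d there equals the 9.03×10^-5 A in the leads.
An Ampèrian loop of radius r encloses a fraction (r/R)² of I_d. Then B·2πr = μ₀ I_d (r/R)², giving B = μ₀ I_d r/(2πR²) = 1.64×10^-10 T.

1.64×10^-10 T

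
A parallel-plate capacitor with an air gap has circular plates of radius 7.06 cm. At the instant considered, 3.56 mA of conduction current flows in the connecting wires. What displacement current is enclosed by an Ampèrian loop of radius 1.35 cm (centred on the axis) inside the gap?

No conduction current crosses the gap, so I_d there equals the 3.56×10^-3 A in the leads.
Through an area πr² the displacement current is I_d·(πr²/πR²) = I_d (r/R)² = 1.30×10^-4 A.

1.30×10^-4 A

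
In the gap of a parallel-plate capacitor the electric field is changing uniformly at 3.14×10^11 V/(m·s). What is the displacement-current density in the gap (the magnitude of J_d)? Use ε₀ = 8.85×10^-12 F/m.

2.78 A/m²

The displacement-current density is ε₀ ∂E/∂t = (8.85×10^-12)(3.14×10^11) = 2.78 A/m².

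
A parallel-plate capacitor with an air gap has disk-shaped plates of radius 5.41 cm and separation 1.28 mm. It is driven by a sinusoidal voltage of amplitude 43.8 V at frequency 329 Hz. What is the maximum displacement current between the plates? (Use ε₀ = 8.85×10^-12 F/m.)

The displacement current equals the conduction current C dV/dt, which peaks at C V₀ ω.
With C = ε₀A/d = (8.85×10^-12)(9.195×10^-3)/(1.28×10^-3) = 6.357×10^-11 F and ω = 2πf = 2067 rad/s, I_d,max = (6.357×10^-11)(43.8)(2067) = 5.76×10^-6 A.

5.76×10^-6 A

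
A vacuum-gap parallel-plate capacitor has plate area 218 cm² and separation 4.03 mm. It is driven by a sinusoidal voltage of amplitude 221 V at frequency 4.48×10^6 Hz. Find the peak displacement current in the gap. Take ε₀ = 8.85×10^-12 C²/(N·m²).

(dE/dt)_max = V₀ω/d = 1.544×10^12 V/(m·s); ω = 2πf = 2.815×10^7 rad/s.
I_d,max = ε₀ A (dE/dt)_max = (8.85×10^-12)(0.0218)(1.544×10^12) = 0.298 A.

0.298 A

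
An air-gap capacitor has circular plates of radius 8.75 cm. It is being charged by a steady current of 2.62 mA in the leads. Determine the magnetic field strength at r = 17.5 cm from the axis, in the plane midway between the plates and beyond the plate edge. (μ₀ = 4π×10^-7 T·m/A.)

2.99×10^-9 T

Between the plates the displacement current equals the wire current: I_d = 2.62 mA = 2.62×10^-3 A.
Outside the plates the loop encloses all of I_d, so B·2πr = μ₀ I_d and B = 2.99×10^-9 T.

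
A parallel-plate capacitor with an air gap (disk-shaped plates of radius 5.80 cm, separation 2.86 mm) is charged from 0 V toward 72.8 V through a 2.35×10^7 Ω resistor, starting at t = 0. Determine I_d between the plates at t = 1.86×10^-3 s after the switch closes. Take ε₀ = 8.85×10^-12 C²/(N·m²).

With C = ε₀A/d = (8.85×10^-12)(0.01057)/(2.86×10^-3) = 3.271×10^-11 F, the time constant is τ = RC = 7.687×10^-4 s, so t/τ = 2.420 and e^(−t/τ) = 0.08892.
I_d = I_cond = (V₀/R) e^(−t/τ) = (3.098×10^-6)(0.08892) = 2.75×10^-7 A.

2.75×10^-7 A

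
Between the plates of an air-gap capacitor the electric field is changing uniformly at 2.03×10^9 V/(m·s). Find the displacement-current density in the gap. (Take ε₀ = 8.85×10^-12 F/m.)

0.0180 A/m²

J_d = ε₀ ∂E/∂t, so J_d = 0.0180 A/m².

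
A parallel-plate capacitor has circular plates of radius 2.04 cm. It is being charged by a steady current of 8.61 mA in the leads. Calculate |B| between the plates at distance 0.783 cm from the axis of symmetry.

3.24×10^-8 T

No conduction current crosses the gap, so I_d there equals the 8.61×10^-3 A in the leads.
For r < R the Ampère–Maxwell law gives B(2πr) = μ₀ I_d (r²/R²), so B = μ₀ I_d r/(2πR²) = (4π×10^-7)(8.61×10^-3)(7.83×10^-3)/(2π·0.0204²) = 3.24×10^-8 T.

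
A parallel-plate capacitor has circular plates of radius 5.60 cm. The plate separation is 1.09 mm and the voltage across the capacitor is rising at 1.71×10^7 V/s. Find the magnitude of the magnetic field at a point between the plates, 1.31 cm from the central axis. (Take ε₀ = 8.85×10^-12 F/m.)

With E = V/d, dE/dt = 1.569×10^10 V/(m·s) and πR² = 9.852×10^-3 m², giving I_d = ε₀ πR² dE/dt = 1.368×10^-3 A.
For r < R the Ampère–Maxwell law gives B(2πr) = μ₀ I_d (r²/R²), so B = μ₀ I_d r/(2πR²) = (4π×10^-7)(1.368×10^-3)(0.0131)/(2π·0.0560²) = 1.14×10^-9 T.

1.14×10^-9 T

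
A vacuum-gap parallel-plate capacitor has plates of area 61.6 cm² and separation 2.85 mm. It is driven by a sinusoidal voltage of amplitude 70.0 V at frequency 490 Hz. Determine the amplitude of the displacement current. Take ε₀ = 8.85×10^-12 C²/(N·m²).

4.12×10^-6 A

The displacement current equals the conduction current C dV/dt, which peaks at C V₀ ω.
With C = ε₀A/d = (8.85×10^-12)(6.16×10^-3)/(2.85×10^-3) = 1.913×10^-11 F and ω = 2πf = 3079 rad/s, I_d,max = (1.913×10^-11)(70.0)(3079) = 4.12×10^-6 A.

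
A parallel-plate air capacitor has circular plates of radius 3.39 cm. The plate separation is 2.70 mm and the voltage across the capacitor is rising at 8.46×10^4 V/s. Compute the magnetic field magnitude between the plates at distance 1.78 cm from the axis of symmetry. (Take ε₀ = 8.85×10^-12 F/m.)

3.10×10^-12 T

With E = V/d, dE/dt = 3.133×10^7 V/(m·s) and πR² = 3.610×10^-3 m², giving I_d = ε₀ πR² dE/dt = 1.001×10^-6 A.
∮B·dl = μ₀ I_d,enc with I_d,enc = I_d r²/R² = 2.760×10^-7 A; so B = μ₀ I_d,enc/(2πr) = 3.10×10^-12 T.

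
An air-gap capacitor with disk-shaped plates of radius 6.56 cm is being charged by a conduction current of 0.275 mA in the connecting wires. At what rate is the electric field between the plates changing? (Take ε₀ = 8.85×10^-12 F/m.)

The displacement current between the plates equals the conduction current, I_d = 0.275 mA.
Then dE/dt = I_d/(ε₀A) = 2.30×10^9 V/(m·s).

2.30×10^9 V/(m·s)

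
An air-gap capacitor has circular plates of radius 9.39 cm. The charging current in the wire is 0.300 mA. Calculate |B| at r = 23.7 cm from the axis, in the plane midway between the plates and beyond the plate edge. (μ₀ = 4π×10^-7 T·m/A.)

Between the plates the displacement current equals the wire current: I_d = 0.300 mA = 3.00×10^-4 A.
With r > R the enclosed displacement current is the full I_d; B = μ₀ I_d / (2πr) = 2.53×10^-10 T.

2.53×10^-10 T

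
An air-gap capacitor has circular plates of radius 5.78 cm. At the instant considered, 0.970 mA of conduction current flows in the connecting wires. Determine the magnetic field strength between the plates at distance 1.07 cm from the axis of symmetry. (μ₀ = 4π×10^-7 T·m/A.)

By continuity the displacement current in the gap matches the conduction current: I_d = 9.70×10^-4 A.
For r < R the Ampère–Maxwell law gives B(2πr) = μ₀ I_d (r²/R²), so B = μ₀ I_d r/(2πR²) = (4π×10^-7)(9.70×10^-4)(0.0107)/(2π·0.0578²) = 6.21×10^-10 T.

6.21×10^-10 T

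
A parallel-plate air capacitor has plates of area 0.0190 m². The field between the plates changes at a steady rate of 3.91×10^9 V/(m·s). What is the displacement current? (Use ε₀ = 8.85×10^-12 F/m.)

6.57×10^-4 A

The displacement current is ε₀ times dΦ_E/dt = ε₀ A dE/dt = (8.85×10^-12)(0.0190)(3.91×10^9) = 6.57×10^-4 A.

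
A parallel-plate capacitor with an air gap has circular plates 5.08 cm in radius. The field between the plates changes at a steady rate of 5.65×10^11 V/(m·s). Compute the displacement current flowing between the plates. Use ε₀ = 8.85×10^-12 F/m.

0.0405 A

With a uniform field, Φ_E = EA, so I_d = ε₀ A dE/dt = 0.0405 A.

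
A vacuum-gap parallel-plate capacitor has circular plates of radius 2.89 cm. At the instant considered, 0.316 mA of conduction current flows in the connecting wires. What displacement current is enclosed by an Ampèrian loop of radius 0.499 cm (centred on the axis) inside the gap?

Between the plates the displacement current equals the wire current: I_d = 0.316 mA = 3.16×10^-4 A.
The field is uniform, so I_d,enc = I_d (r/R)² = (3.16×10^-4)(0.499/2.89)² = 9.42×10^-6 A.

9.42×10^-6 A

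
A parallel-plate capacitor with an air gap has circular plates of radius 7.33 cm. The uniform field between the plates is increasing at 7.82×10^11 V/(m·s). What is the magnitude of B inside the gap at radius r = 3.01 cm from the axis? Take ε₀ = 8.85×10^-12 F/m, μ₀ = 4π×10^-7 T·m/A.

1.31×10^-7 T

Through the whole plate area (πR² = 0.01688 m²), I_d = ε₀ πR² dE/dt = 0.1168 A.
For r < R the Ampère–Maxwell law gives B(2πr) = μ₀ I_d (r²/R²), so B = μ₀ I_d r/(2πR²) = (4π×10^-7)(0.1168)(0.0301)/(2π·0.0733²) = 1.31×10^-7 T.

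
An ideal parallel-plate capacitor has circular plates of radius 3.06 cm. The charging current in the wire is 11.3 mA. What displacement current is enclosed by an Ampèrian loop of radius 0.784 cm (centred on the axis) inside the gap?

7.42×10^-4 A

No conduction current crosses the gap, so I_d there equals the 0.0113 A in the leads.
Through an area πr² the displacement current is I_d·(πr²/πR²) = I_d (r/R)² = 7.42×10^-4 A.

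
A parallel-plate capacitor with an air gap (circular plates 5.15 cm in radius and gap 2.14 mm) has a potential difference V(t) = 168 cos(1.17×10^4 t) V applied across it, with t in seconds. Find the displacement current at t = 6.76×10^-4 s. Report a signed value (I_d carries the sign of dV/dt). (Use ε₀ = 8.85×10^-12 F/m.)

-6.76×10^-5 A

dV/dt = (168)(1.17×10^4)·−sin(7.9092) = -1.963×10^6 V/s.
I_d = C dV/dt with C = ε₀A/d = (8.85×10^-12)(8.332×10^-3)/(2.14×10^-3) = 3.446×10^-11 F, so I_d = (3.446×10^-11)(-1.963×10^6) = -6.76×10^-5 A.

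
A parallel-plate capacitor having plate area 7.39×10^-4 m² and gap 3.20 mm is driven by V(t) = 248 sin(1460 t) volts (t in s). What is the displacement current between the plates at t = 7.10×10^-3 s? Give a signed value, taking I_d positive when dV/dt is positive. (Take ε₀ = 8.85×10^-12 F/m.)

C = ε₀A/d = (8.85×10^-12)(7.39×10^-4)/(3.20×10^-3) = 2.044×10^-12 F. dV/dt = V₀ω·cos(ωt); at ωt = 10.366 rad this factor is -0.5888.
I_d = C dV/dt = (2.044×10^-12)(248)(1460)(-0.5888) = -4.36×10^-7 A.

-4.36×10^-7 A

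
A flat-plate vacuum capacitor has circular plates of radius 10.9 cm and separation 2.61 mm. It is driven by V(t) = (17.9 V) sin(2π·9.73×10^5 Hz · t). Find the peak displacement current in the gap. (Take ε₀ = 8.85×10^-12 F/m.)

The displacement current equals the conduction current C dV/dt, which peaks at C V₀ ω.
With C = ε₀A/d = (8.85×10^-12)(0.03733)/(2.61×10^-3) = 1.266×10^-10 F and ω = 2πf = 6.114×10^6 rad/s, I_d,max = (1.266×10^-10)(17.9)(6.114×10^6) = 0.0139 A.

0.0139 A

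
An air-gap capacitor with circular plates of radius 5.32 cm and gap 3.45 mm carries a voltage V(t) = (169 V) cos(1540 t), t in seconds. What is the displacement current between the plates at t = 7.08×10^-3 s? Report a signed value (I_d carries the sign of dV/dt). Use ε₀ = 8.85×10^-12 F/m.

dE/dt = (V₀ω/d)·−sin(ωt) with ωt = 10.9032 rad: (169)(1540)(0.9957)/(3.45×10^-3) = 7.511×10^7 V/(m·s).
I_d = ε₀ A dE/dt = (8.85×10^-12)(8.891×10^-3)(7.511×10^7) = 5.91×10^-6 A.

5.91×10^-6 A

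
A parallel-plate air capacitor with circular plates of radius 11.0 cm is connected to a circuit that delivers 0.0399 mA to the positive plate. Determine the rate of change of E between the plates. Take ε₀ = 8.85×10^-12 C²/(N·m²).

The displacement current between the plates equals the conduction current, I_d = 0.0399 mA.
Inverting I_d = ε₀ A dE/dt gives dE/dt = 3.99×10^-5 / (8.85×10^-12 · 0.03801) = 1.19×10^8 V/(m·s).

1.19×10^8 V/(m·s)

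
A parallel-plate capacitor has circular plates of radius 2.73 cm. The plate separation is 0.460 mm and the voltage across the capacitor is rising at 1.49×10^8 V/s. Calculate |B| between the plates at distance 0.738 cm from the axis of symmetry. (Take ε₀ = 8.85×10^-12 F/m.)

1.33×10^-8 T

I_d = C dV/dt with C = ε₀πR²/d = 4.504×10^-11 F, so I_d = (4.504×10^-11)(1.49×10^8) = 6.711×10^-3 A.
An Ampèrian loop of radius r encloses a fraction (r/R)² of I_d. Then B·2πr = μ₀ I_d (r/R)², giving B = μ₀ I_d r/(2πR²) = 1.33×10^-8 T.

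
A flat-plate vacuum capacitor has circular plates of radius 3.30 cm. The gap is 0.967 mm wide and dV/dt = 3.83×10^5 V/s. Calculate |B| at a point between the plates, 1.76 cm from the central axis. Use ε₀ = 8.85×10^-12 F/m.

I_d = C dV/dt with C = ε₀πR²/d = 3.131×10^-11 F, so I_d = (3.131×10^-11)(3.83×10^5) = 1.199×10^-5 A.
∮B·dl = μ₀ I_d,enc with I_d,enc = I_d r²/R² = 3.410×10^-6 A; so B = μ₀ I_d,enc/(2πr) = 3.88×10^-11 T.

3.88×10^-11 T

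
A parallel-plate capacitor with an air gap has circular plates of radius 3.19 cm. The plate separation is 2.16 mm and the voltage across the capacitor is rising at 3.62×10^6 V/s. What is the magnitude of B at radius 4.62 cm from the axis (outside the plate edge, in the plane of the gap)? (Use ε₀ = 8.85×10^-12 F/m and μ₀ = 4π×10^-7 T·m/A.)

2.05×10^-10 T

With E = V/d, dE/dt = 1.676×10^9 V/(m·s) and πR² = 3.197×10^-3 m², giving I_d = ε₀ πR² dE/dt = 4.742×10^-5 A.
For r ≥ R the full I_d is enclosed: B = μ₀ I_d/(2πr) = (4π×10^-7)(4.742×10^-5)/(2π·0.0462) = 2.05×10^-10 T.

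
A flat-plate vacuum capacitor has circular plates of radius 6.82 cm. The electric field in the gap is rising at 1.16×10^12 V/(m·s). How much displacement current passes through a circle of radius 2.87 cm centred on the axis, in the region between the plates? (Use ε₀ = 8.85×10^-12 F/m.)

Total displacement current: I_d = ε₀(πR²)(dE/dt) = (8.85×10^-12)(0.01461)(1.16×10^12) = 0.1500 A.
Since J_d is uniform, the enclosed fraction is (r/R)² = 0.1771, giving I_d,enc = 0.0266 A.

0.0266 A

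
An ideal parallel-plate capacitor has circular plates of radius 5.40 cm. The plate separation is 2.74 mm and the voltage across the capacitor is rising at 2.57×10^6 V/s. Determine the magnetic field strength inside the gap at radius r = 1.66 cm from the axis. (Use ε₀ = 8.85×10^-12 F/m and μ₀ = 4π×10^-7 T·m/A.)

With E = V/d, dE/dt = 9.380×10^8 V/(m·s) and πR² = 9.161×10^-3 m², giving I_d = ε₀ πR² dE/dt = 7.605×10^-5 A.
For r < R the Ampère–Maxwell law gives B(2πr) = μ₀ I_d (r²/R²), so B = μ₀ I_d r/(2πR²) = (4π×10^-7)(7.605×10^-5)(0.0166)/(2π·0.0540²) = 8.66×10^-11 T.

8.66×10^-11 T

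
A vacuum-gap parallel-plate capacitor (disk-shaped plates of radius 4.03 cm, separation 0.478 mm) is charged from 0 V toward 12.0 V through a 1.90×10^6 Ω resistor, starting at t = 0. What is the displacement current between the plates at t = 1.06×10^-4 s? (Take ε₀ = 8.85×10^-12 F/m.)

C = ε₀A/d = (8.85×10^-12)(5.102×10^-3)/(4.78×10^-4) = 9.446×10^-11 F, so τ = RC = 1.795×10^-4 s.
The conduction current is I(t) = (V₀/R) e^(−t/τ), and the displacement current between the plates equals it.
t/τ = 0.5905; I_d = (12.0/1.90×10^6) · e^(−0.5905) = (6.316×10^-6)(0.5541) = 3.50×10^-6 A.

3.50×10^-6 A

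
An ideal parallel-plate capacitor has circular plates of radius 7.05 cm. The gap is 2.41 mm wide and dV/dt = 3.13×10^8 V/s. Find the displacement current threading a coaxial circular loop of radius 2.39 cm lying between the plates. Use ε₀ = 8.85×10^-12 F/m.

2.06×10^-3 A

dE/dt = (dV/dt)/d = 1.299×10^11 V/(m·s); I_d = ε₀(πR²)(dE/dt) = (8.85×10^-12)(0.01561)(1.299×10^11) = 0.01795 A.
Through an area πr² the displacement current is I_d·(πr²/πR²) = I_d (r/R)² = 2.06×10^-3 A.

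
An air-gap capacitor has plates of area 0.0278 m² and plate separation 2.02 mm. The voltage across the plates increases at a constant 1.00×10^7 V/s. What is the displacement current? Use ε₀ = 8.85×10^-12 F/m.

1.22×10^-3 A

C = ε₀A/d = (8.85×10^-12)(0.0278)/(2.02×10^-3) = 1.218×10^-10 F.
I_d = C dV/dt = (1.218×10^-10)(1.00×10^7) = 1.22×10^-3 A.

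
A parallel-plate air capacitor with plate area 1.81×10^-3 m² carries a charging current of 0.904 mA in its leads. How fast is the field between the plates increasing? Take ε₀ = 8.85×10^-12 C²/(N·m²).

Charge continuity gives I_d = I = 9.04×10^-4 A between the plates.
Inverting I_d = ε₀ A dE/dt gives dE/dt = 9.04×10^-4 / (8.85×10^-12 · 1.81×10^-3) = 5.64×10^10 V/(m·s).

5.64×10^10 V/(m·s)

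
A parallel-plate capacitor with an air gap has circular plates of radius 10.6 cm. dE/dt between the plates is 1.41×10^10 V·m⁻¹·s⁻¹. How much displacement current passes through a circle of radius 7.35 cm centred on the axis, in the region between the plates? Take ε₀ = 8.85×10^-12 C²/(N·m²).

2.12×10^-3 A

Through the whole plate area (πR² = 0.03530 m²), I_d = ε₀ πR² dE/dt = 4.405×10^-3 A.
Since J_d is uniform, the enclosed fraction is (r/R)² = 0.4808, giving I_d,enc = 2.12×10^-3 A.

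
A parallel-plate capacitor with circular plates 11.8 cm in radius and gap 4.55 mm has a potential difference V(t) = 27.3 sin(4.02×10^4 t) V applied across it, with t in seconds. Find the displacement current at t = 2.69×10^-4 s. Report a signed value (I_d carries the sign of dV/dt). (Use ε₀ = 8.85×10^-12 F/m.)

C = ε₀A/d = (8.85×10^-12)(0.04374)/(4.55×10^-3) = 8.508×10^-11 F. dV/dt = V₀ω·cos(ωt); at ωt = 10.8138 rad this factor is -0.1808.
I_d = C dV/dt = (8.508×10^-11)(27.3)(4.02×10^4)(-0.1808) = -1.69×10^-5 A.

-1.69×10^-5 A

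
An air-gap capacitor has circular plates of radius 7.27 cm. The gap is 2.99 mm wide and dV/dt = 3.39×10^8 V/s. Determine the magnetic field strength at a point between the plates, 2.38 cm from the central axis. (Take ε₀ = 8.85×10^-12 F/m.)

With E = V/d, dE/dt = 1.134×10^11 V/(m·s) and πR² = 0.01660 m², giving I_d = ε₀ πR² dE/dt = 0.01666 A.
∮B·dl = μ₀ I_d,enc with I_d,enc = I_d r²/R² = 1.786×10^-3 A; so B = μ₀ I_d,enc/(2πr) = 1.50×10^-8 T.

1.50×10^-8 T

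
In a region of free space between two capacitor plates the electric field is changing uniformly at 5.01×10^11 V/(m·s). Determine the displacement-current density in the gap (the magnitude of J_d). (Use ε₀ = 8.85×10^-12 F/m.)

J_d = ε₀ ∂E/∂t, so J_d = 4.43 A/m².

4.43 A/m²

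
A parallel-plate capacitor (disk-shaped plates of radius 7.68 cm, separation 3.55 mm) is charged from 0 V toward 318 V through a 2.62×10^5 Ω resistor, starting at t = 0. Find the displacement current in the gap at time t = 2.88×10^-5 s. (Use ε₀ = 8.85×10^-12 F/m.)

1.12×10^-4 A

C = ε₀A/d = (8.85×10^-12)(0.01853)/(3.55×10^-3) = 4.619×10^-11 F and τ = RC = 1.210×10^-5 s. I_d in the gap equals the RC charging current.
I_d(t) = (V₀/R) e^(−t/τ) = 1.214×10^-3 · e^(−2.380) = 1.12×10^-4 A.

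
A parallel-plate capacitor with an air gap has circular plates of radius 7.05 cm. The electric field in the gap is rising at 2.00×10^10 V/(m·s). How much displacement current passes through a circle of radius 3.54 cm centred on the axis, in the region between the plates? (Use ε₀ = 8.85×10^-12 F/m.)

Total displacement current: I_d = ε₀(πR²)(dE/dt) = (8.85×10^-12)(0.01561)(2.00×10^10) = 2.763×10^-3 A.
Through an area πr² the displacement current is I_d·(πr²/πR²) = I_d (r/R)² = 6.97×10^-4 A.

6.97×10^-4 A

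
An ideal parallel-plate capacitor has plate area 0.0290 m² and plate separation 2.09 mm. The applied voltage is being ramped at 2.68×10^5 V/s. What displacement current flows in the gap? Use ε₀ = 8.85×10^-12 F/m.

3.29×10^-5 A

The field between the plates is E = V/d, so dE/dt = (2.68×10^5)/(2.09×10^-3 m) = 1.282×10^8 V/(m·s).
I_d = ε₀ A (dE/dt) = (8.85×10^-12)(0.0290)(1.282×10^8) = 3.29×10^-5 A.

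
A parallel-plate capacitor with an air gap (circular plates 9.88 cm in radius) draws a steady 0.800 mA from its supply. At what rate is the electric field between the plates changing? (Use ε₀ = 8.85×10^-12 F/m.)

By continuity, I_d in the gap equals the 0.800 mA flowing in the wire.
Then dE/dt = I_d/(ε₀A) = 2.95×10^9 V/(m·s).

2.95×10^9 V/(m·s)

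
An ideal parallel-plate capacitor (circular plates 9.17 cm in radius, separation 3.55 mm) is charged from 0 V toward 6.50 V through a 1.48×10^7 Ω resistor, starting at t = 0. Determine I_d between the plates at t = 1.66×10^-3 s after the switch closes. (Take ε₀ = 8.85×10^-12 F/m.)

8.00×10^-8 A

C = ε₀A/d = (8.85×10^-12)(0.02642)/(3.55×10^-3) = 6.586×10^-11 F and τ = RC = 9.747×10^-4 s. I_d in the gap equals the RC charging current.
I_d(t) = (V₀/R) e^(−t/τ) = 4.392×10^-7 · e^(−1.703) = 8.00×10^-8 A.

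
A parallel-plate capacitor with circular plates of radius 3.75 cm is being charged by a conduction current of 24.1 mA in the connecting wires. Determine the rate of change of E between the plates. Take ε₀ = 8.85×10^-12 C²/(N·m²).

The displacement current between the plates equals the conduction current, I_d = 24.1 mA.
Inverting I_d = ε₀ A dE/dt gives dE/dt = 0.0241 / (8.85×10^-12 · 4.418×10^-3) = 6.16×10^11 V/(m·s).

6.16×10^11 V/(m·s)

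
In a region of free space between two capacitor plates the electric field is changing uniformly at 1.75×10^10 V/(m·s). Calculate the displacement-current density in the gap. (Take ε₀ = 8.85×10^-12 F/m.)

0.155 A/m²

J_d = ε₀ ∂E/∂t, so J_d = 0.155 A/m².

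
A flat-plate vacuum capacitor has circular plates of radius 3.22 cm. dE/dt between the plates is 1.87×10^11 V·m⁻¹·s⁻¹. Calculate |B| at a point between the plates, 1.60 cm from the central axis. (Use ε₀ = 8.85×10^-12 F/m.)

1.66×10^-8 T

Through the whole plate area (πR² = 3.257×10^-3 m²), I_d = ε₀ πR² dE/dt = 5.390×10^-3 A.
∮B·dl = μ₀ I_d,enc with I_d,enc = I_d r²/R² = 1.331×10^-3 A; so B = μ₀ I_d,enc/(2πr) = 1.66×10^-8 T.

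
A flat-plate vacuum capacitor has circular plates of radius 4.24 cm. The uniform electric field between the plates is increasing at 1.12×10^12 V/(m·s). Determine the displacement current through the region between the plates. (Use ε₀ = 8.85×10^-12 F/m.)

The displacement current is ε₀ times dΦ_E/dt = ε₀ A dE/dt = (8.85×10^-12)(5.648×10^-3)(1.12×10^12) = 0.0560 A.

0.0560 A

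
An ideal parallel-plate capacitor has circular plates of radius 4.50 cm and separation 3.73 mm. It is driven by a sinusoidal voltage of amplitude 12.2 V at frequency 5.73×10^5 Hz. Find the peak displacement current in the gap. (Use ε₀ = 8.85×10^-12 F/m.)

6.63×10^-4 A

The displacement current equals the conduction current C dV/dt, which peaks at C V₀ ω.
With C = ε₀A/d = (8.85×10^-12)(6.362×10^-3)/(3.73×10^-3) = 1.509×10^-11 F and ω = 2πf = 3.600×10^6 rad/s, I_d,max = (1.509×10^-11)(12.2)(3.600×10^6) = 6.63×10^-4 A.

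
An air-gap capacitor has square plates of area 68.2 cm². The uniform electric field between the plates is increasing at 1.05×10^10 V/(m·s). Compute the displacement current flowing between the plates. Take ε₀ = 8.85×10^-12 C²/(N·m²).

6.34×10^-4 A

The displacement current is ε₀ times dΦ_E/dt = ε₀ A dE/dt = (8.85×10^-12)(6.82×10^-3)(1.05×10^10) = 6.34×10^-4 A.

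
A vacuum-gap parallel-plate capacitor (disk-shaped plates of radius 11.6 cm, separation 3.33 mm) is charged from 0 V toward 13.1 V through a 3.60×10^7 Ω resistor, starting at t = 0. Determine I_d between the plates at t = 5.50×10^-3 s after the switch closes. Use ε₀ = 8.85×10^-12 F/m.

C = ε₀A/d = (8.85×10^-12)(0.04227)/(3.33×10^-3) = 1.123×10^-10 F and τ = RC = 4.043×10^-3 s. I_d in the gap equals the RC charging current.
I_d(t) = (V₀/R) e^(−t/τ) = 3.639×10^-7 · e^(−1.360) = 9.34×10^-8 A.

9.34×10^-8 A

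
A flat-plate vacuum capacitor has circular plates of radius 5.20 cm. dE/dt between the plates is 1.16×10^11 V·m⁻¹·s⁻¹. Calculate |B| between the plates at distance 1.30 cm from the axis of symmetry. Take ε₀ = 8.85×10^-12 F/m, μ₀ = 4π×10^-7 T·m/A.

I_d = ε₀ dΦ_E/dt = ε₀ πR² (dE/dt) = (8.85×10^-12)(8.495×10^-3)(1.16×10^11) = 8.721×10^-3 A through the full plate area.
An Ampèrian loop of radius r encloses a fraction (r/R)² of I_d. Then B·2πr = μ₀ I_d (r/R)², giving B = μ₀ I_d r/(2πR²) = 8.39×10^-9 T.

8.39×10^-9 T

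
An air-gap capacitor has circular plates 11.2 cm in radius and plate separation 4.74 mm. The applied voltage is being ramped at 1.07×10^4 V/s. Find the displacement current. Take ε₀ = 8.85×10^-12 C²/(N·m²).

E = V/d so dE/dt = (dV/dt)/d = 2.257×10^6 V/(m·s), and I_d = ε₀ A dE/dt = (8.85×10^-12)(0.03941)(2.257×10^6) = 7.87×10^-7 A.

7.87×10^-7 A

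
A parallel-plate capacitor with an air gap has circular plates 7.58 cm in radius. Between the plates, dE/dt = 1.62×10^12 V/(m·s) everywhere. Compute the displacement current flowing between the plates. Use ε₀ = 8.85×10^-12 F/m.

With a uniform field, Φ_E = EA, so I_d = ε₀ A dE/dt = 0.259 A.

0.259 A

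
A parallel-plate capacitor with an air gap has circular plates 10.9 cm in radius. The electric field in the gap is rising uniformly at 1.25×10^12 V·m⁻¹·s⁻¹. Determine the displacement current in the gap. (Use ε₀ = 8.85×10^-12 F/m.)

The displacement current is ε₀ times dΦ_E/dt = ε₀ A dE/dt = (8.85×10^-12)(0.03733)(1.25×10^12) = 0.413 A.

0.413 A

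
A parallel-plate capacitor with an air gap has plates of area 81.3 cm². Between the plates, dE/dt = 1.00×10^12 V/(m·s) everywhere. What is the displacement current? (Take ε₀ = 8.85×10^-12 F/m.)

0.0720 A

I_d = ε₀ A (dE/dt) = (8.85×10^-12)(8.13×10^-3 m²)(1.00×10^12) = 0.0720 A.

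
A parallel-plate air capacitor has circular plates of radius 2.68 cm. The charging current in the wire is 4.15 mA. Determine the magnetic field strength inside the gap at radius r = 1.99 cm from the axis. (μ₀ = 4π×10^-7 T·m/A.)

By continuity the displacement current in the gap matches the conduction current: I_d = 4.15×10^-3 A.
∮B·dl = μ₀ I_d,enc with I_d,enc = I_d r²/R² = 2.288×10^-3 A; so B = μ₀ I_d,enc/(2πr) = 2.30×10^-8 T.

2.30×10^-8 T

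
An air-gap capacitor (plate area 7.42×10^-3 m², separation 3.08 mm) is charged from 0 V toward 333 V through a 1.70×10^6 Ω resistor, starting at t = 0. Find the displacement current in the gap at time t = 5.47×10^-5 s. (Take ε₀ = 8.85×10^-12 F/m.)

With C = ε₀A/d = (8.85×10^-12)(7.42×10^-3)/(3.08×10^-3) = 2.132×10^-11 F, the time constant is τ = RC = 3.624×10^-5 s, so t/τ = 1.509 and e^(−t/τ) = 0.2211.
I_d = I_cond = (V₀/R) e^(−t/τ) = (1.959×10^-4)(0.2211) = 4.33×10^-5 A.

4.33×10^-5 A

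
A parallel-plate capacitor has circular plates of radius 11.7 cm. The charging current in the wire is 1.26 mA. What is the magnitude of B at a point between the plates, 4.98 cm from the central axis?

9.17×10^-10 T

No conduction current crosses the gap, so I_d there equals the 1.26×10^-3 A in the leads.
∮B·dl = μ₀ I_d,enc with I_d,enc = I_d r²/R² = 2.283×10^-4 A; so B = μ₀ I_d,enc/(2πr) = 9.17×10^-10 T.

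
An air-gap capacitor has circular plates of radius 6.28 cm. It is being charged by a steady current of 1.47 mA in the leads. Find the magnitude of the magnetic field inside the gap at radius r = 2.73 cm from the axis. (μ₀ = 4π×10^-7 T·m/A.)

2.04×10^-9 T

Between the plates the displacement current equals the wire current: I_d = 1.47 mA = 1.47×10^-3 A.
∮B·dl = μ₀ I_d,enc with I_d,enc = I_d r²/R² = 2.778×10^-4 A; so B = μ₀ I_d,enc/(2πr) = 2.04×10^-9 T.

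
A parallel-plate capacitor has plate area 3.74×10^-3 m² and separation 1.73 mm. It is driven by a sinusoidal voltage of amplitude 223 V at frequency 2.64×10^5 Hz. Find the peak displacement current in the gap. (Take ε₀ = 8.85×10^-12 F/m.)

The displacement current equals the conduction current C dV/dt, which peaks at C V₀ ω.
With C = ε₀A/d = (8.85×10^-12)(3.74×10^-3)/(1.73×10^-3) = 1.913×10^-11 F and ω = 2πf = 1.659×10^6 rad/s, I_d,max = (1.913×10^-11)(223)(1.659×10^6) = 7.08×10^-3 A.

7.08×10^-3 A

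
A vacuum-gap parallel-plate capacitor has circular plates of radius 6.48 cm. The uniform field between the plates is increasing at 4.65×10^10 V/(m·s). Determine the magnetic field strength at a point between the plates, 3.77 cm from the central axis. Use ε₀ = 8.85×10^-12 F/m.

9.75×10^-9 T

I_d = ε₀ dΦ_E/dt = ε₀ πR² (dE/dt) = (8.85×10^-12)(0.01319)(4.65×10^10) = 5.428×10^-3 A through the full plate area.
∮B·dl = μ₀ I_d,enc with I_d,enc = I_d r²/R² = 1.837×10^-3 A; so B = μ₀ I_d,enc/(2πr) = 9.75×10^-9 T.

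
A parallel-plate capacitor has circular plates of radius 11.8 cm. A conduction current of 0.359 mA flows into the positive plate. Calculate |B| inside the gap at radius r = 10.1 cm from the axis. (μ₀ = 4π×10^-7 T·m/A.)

5.21×10^-10 T

No conduction current crosses the gap, so I_d there equals the 3.59×10^-4 A in the leads.
For r < R the Ampère–Maxwell law gives B(2πr) = μ₀ I_d (r²/R²), so B = μ₀ I_d r/(2πR²) = (4π×10^-7)(3.59×10^-4)(0.101)/(2π·0.118²) = 5.21×10^-10 T.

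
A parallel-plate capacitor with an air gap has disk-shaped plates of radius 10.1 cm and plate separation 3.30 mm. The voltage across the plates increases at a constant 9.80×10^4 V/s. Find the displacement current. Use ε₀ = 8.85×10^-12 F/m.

The field between the plates is E = V/d, so dE/dt = (9.80×10^4)/(3.30×10^-3 m) = 2.970×10^7 V/(m·s).
I_d = ε₀ A (dE/dt) = (8.85×10^-12)(0.03205)(2.970×10^7) = 8.42×10^-6 A.

8.42×10^-6 A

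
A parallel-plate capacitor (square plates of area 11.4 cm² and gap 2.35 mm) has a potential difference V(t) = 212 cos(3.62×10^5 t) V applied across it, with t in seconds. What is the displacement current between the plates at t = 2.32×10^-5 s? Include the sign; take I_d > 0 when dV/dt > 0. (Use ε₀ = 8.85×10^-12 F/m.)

-2.82×10^-4 A

dV/dt = (212)(3.62×10^5)·−sin(8.3984) = -6.565×10^7 V/s.
I_d = C dV/dt with C = ε₀A/d = (8.85×10^-12)(1.14×10^-3)/(2.35×10^-3) = 4.293×10^-12 F, so I_d = (4.293×10^-12)(-6.565×10^7) = -2.82×10^-4 A.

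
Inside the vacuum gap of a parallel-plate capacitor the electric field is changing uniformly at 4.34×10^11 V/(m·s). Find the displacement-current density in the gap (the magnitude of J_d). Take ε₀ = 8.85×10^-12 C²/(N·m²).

J_d = ε₀ dE/dt = (8.85×10^-12)(4.34×10^11) = 3.84 A/m².

3.84 A/m²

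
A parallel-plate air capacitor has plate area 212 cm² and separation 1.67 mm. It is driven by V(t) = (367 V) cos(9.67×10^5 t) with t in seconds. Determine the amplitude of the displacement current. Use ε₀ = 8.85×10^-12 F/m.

C = ε₀A/d = (8.85×10^-12)(0.0212)/(1.67×10^-3) = 1.123×10^-10 F; ω = 9.67×10^5 rad/s.
I_d = C dV/dt, so |I_d|_max = C V₀ ω = (1.123×10^-10)(367)(9.67×10^5) = 0.0399 A.

0.0399 A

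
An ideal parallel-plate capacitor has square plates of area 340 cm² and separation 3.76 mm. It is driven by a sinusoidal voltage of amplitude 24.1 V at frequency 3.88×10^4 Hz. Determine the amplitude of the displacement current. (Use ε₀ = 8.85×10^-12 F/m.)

C = ε₀A/d = (8.85×10^-12)(0.0340)/(3.76×10^-3) = 8.003×10^-11 F; ω = 2πf = 2.438×10^5 rad/s.
I_d = C dV/dt, so |I_d|_max = C V₀ ω = (8.003×10^-11)(24.1)(2.438×10^5) = 4.70×10^-4 A.

4.70×10^-4 A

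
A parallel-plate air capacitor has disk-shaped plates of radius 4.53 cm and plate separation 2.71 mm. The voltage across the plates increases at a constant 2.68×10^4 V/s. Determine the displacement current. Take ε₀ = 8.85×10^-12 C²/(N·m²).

5.64×10^-7 A

The displacement current equals the charging current C dV/dt. With C = ε₀A/d = (8.85×10^-12)(6.447×10^-3)/(2.71×10^-3) = 2.105×10^-11 F, I_d = (2.105×10^-11)(2.68×10^4) = 5.64×10^-7 A.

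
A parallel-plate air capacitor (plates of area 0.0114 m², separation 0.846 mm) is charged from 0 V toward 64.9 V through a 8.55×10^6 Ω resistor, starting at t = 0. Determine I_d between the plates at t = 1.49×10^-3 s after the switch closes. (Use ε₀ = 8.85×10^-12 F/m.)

With C = ε₀A/d = (8.85×10^-12)(0.0114)/(8.46×10^-4) = 1.193×10^-10 F, the time constant is τ = RC = 1.020×10^-3 s, so t/τ = 1.461 and e^(−t/τ) = 0.2320.
I_d = I_cond = (V₀/R) e^(−t/τ) = (7.591×10^-6)(0.2320) = 1.76×10^-6 A.

1.76×10^-6 A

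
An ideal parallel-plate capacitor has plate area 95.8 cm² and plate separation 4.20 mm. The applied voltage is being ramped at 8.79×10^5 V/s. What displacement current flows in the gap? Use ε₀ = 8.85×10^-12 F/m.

1.77×10^-5 A

The field between the plates is E = V/d, so dE/dt = (8.79×10^5)/(4.20×10^-3 m) = 2.093×10^8 V/(m·s).
I_d = ε₀ A (dE/dt) = (8.85×10^-12)(9.58×10^-3)(2.093×10^8) = 1.77×10^-5 A.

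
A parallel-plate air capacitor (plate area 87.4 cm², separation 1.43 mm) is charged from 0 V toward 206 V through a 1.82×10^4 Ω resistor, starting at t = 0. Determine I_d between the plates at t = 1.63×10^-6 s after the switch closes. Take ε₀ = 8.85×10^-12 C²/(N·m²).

2.16×10^-3 A

With C = ε₀A/d = (8.85×10^-12)(8.74×10^-3)/(1.43×10^-3) = 5.409×10^-11 F, the time constant is τ = RC = 9.844×10^-7 s, so t/τ = 1.656 and e^(−t/τ) = 0.1909.
I_d = I_cond = (V₀/R) e^(−t/τ) = (0.01132)(0.1909) = 2.16×10^-3 A.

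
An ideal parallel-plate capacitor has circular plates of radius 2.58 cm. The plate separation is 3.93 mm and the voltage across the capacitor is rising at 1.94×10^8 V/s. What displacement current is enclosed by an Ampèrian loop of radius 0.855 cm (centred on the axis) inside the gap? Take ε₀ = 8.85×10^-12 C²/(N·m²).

With E = V/d, dE/dt = 4.936×10^10 V/(m·s) and πR² = 2.091×10^-3 m², giving I_d = ε₀ πR² dE/dt = 9.134×10^-4 A.
Since J_d is uniform, the enclosed fraction is (r/R)² = 0.1098, giving I_d,enc = 1.00×10^-4 A.

1.00×10^-4 A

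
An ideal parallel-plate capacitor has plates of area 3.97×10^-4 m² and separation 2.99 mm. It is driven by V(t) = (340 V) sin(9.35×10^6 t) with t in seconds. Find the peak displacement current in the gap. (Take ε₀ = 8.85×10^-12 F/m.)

3.74×10^-3 A

The displacement current equals the conduction current C dV/dt, which peaks at C V₀ ω.
With C = ε₀A/d = (8.85×10^-12)(3.97×10^-4)/(2.99×10^-3) = 1.175×10^-12 F and ω = 9.35×10^6 rad/s, I_d,max = (1.175×10^-12)(340)(9.35×10^6) = 3.74×10^-3 A.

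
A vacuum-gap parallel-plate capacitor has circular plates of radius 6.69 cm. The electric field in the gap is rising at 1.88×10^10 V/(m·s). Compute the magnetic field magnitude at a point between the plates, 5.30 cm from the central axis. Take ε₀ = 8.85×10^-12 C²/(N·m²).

5.54×10^-9 T

Through the whole plate area (πR² = 0.01406 m²), I_d = ε₀ πR² dE/dt = 2.339×10^-3 A.
For r < R the Ampère–Maxwell law gives B(2πr) = μ₀ I_d (r²/R²), so B = μ₀ I_d r/(2πR²) = (4π×10^-7)(2.339×10^-3)(0.0530)/(2π·0.0669²) = 5.54×10^-9 T.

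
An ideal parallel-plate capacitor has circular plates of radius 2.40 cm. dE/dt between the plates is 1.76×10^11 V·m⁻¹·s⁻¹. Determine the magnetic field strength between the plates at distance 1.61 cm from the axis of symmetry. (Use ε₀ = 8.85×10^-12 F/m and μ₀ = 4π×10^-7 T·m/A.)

1.58×10^-8 T

I_d = ε₀ dΦ_E/dt = ε₀ πR² (dE/dt) = (8.85×10^-12)(1.810×10^-3)(1.76×10^11) = 2.819×10^-3 A through the full plate area.
An Ampèrian loop of radius r encloses a fraction (r/R)² of I_d. Then B·2πr = μ₀ I_d (r/R)², giving B = μ₀ I_d r/(2πR²) = 1.58×10^-8 T.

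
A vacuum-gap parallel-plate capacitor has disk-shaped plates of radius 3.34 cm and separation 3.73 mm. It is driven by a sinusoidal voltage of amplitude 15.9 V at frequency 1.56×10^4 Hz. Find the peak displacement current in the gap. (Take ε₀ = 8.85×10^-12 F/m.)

(dE/dt)_max = V₀ω/d = 4.178×10^8 V/(m·s); ω = 2πf = 9.802×10^4 rad/s.
I_d,max = ε₀ A (dE/dt)_max = (8.85×10^-12)(3.505×10^-3)(4.178×10^8) = 1.30×10^-5 A.

1.30×10^-5 A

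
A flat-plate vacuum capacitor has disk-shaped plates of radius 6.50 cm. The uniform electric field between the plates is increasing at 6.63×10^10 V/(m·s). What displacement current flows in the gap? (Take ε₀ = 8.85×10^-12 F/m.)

7.79×10^-3 A

I_d = ε₀ A (dE/dt) = (8.85×10^-12)(0.01327 m²)(6.63×10^10) = 7.79×10^-3 A.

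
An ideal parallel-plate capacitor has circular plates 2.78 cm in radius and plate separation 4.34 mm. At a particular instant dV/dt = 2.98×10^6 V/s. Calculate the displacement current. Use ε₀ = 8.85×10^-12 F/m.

The field between the plates is E = V/d, so dE/dt = (2.98×10^6)/(4.34×10^-3 m) = 6.866×10^8 V/(m·s).
I_d = ε₀ A (dE/dt) = (8.85×10^-12)(2.428×10^-3)(6.866×10^8) = 1.48×10^-5 A.

1.48×10^-5 A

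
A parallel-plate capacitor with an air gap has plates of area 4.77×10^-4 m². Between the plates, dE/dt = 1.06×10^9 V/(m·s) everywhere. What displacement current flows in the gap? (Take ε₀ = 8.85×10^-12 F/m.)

4.47×10^-6 A

The displacement current is ε₀ times dΦ_E/dt = ε₀ A dE/dt = (8.85×10^-12)(4.77×10^-4)(1.06×10^9) = 4.47×10^-6 A.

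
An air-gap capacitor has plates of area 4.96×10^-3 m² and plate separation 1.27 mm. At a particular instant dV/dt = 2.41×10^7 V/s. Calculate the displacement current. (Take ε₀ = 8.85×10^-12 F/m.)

8.33×10^-4 A

The displacement current equals the charging current C dV/dt. With C = ε₀A/d = (8.85×10^-12)(4.96×10^-3)/(1.27×10^-3) = 3.456×10^-11 F, I_d = (3.456×10^-11)(2.41×10^7) = 8.33×10^-4 A.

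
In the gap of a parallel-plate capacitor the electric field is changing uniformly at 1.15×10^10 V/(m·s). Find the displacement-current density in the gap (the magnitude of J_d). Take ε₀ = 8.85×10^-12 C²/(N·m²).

J_d = ε₀ dE/dt = (8.85×10^-12)(1.15×10^10) = 0.102 A/m².

0.102 A/m²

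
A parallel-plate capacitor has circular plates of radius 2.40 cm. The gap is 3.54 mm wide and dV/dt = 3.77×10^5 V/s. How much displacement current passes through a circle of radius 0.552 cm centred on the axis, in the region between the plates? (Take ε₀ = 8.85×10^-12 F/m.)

With E = V/d, dE/dt = 1.065×10^8 V/(m·s) and πR² = 1.810×10^-3 m², giving I_d = ε₀ πR² dE/dt = 1.706×10^-6 A.
The field is uniform, so I_d,enc = I_d (r/R)² = (1.706×10^-6)(0.552/2.40)² = 9.02×10^-8 A.

9.02×10^-8 A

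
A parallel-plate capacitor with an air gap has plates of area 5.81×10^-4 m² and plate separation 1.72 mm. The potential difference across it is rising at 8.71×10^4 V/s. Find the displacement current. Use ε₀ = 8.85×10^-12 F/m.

2.60×10^-7 A

The displacement current equals the charging current C dV/dt. With C = ε₀A/d = (8.85×10^-12)(5.81×10^-4)/(1.72×10^-3) = 2.989×10^-12 F, I_d = (2.989×10^-12)(8.71×10^4) = 2.60×10^-7 A.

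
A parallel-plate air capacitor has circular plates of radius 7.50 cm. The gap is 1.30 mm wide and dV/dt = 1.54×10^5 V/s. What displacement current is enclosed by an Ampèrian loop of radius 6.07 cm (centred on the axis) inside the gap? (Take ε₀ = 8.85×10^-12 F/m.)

With E = V/d, dE/dt = 1.185×10^8 V/(m·s) and πR² = 0.01767 m², giving I_d = ε₀ πR² dE/dt = 1.853×10^-5 A.
Since J_d is uniform, the enclosed fraction is (r/R)² = 0.6550, giving I_d,enc = 1.21×10^-5 A.

1.21×10^-5 A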